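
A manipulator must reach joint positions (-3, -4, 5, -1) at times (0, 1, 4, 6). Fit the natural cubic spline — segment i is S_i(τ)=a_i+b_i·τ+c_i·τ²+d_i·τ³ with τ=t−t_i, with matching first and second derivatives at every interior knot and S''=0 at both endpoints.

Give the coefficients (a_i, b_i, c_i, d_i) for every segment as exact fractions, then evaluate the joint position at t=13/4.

Δ: Δ0=-1, Δ1=3, Δ2=-3
row 1: diag=8, rhs=24; c'=3/8, d'=3
row 2: denom=10−3·3/8=71/8; d'=(-36−3·3)/(71/8)=-360/71
back: M2=-360/71
back: M1=3−3/8·-360/71=348/71
M: M0=0, M1=348/71, M2=-360/71, M3=0
seg 0: a=-3, c=M0/2=0, d=(M1−M0)/(6·1)=58/71, b=Δ0−h0·(2M0+M1)/6=-129/71
seg 1: a=-4, c=M1/2=174/71, d=(M2−M1)/(6·3)=-118/213, b=Δ1−h1·(2M1+M2)/6=45/71
seg 2: a=5, c=M2/2=-180/71, d=(M3−M2)/(6·2)=30/71, b=Δ2−h2·(2M2+M3)/6=27/71
t_q=13/4 → seg 1, τ=9/4; S=-4+45/71·τ+174/71·τ²+-118/213·τ³=8003/2272

  seg 0: a=-3 b=-129/71 c=0 d=58/71
  seg 1: a=-4 b=45/71 c=174/71 d=-118/213
  seg 2: a=5 b=27/71 c=-180/71 d=30/71
S(13/4) = 8003/2272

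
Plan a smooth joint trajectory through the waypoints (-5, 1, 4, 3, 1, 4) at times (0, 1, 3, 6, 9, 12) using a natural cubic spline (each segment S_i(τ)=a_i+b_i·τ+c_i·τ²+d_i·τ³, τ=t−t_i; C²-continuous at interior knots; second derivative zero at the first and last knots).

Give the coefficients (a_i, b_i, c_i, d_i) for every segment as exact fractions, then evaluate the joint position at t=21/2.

Δ: Δ0=6, Δ1=3/2, Δ2=-1/3, Δ3=-2/3, Δ4=1
row 1: diag=6, rhs=-27; c'=1/3, d'=-9/2
row 2: denom=10−2·1/3=28/3; d'=(-11−2·-9/2)/(28/3)=-3/14
row 3: denom=12−3·9/28=309/28; d'=(-2−3·-3/14)/(309/28)=-38/309
row 4: denom=12−3·28/103=1152/103; d'=(10−3·-38/309)/(1152/103)=89/96
back: M4=89/96
back: M3=-38/309−28/103·89/96=-3/8
back: M2=-3/14−9/28·-3/8=-3/32
back: M1=-9/2−1/3·-3/32=-143/32
M: M0=0, M1=-143/32, M2=-3/32, M3=-3/8, M4=89/96, M5=0
seg 0: a=-5, c=M0/2=0, d=(M1−M0)/(6·1)=-143/192, b=Δ0−h0·(2M0+M1)/6=1295/192
seg 1: a=1, c=M1/2=-143/64, d=(M2−M1)/(6·2)=35/96, b=Δ1−h1·(2M1+M2)/6=433/96
seg 2: a=4, c=M2/2=-3/64, d=(M3−M2)/(6·3)=-1/64, b=Δ2−h2·(2M2+M3)/6=-5/96
seg 3: a=3, c=M3/2=-3/16, d=(M4−M3)/(6·3)=125/1728, b=Δ3−h3·(2M3+M4)/6=-145/192
seg 4: a=1, c=M4/2=89/192, d=(M5−M4)/(6·3)=-89/1728, b=Δ4−h4·(2M4+M5)/6=7/96
t_q=21/2 → seg 4, τ=3/2; S=1+7/96·τ+89/192·τ²+-89/1728·τ³=1013/512

  seg 0: a=-5 b=1295/192 c=0 d=-143/192
  seg 1: a=1 b=433/96 c=-143/64 d=35/96
  seg 2: a=4 b=-5/96 c=-3/64 d=-1/64
  seg 3: a=3 b=-145/192 c=-3/16 d=125/1728
  seg 4: a=1 b=7/96 c=89/192 d=-89/1728
S(21/2) = 1013/512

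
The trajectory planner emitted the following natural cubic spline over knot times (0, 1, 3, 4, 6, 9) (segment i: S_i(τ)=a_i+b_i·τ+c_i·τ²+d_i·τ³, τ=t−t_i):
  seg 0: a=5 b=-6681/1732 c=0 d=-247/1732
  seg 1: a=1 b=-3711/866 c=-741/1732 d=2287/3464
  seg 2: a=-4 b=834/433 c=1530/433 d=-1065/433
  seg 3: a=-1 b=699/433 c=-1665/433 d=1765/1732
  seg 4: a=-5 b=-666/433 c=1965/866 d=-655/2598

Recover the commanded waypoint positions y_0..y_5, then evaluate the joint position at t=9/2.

y_0 = S_0(0) = a_0 = 5
y_1 = S_1(0) = a_1 = 1
y_2 = S_2(0) = a_2 = -4
y_3 = S_3(0) = a_3 = -1
y_4 = S_4(0) = a_4 = -5
y_5 = S_4(3) = 4
t_q=9/2 is in segment 3 (τ=1/2); S_3(τ)=-14227/13856

y_0=5 y_1=1 y_2=-4 y_3=-1 y_4=-5 y_5=4
S(9/2) = -14227/13856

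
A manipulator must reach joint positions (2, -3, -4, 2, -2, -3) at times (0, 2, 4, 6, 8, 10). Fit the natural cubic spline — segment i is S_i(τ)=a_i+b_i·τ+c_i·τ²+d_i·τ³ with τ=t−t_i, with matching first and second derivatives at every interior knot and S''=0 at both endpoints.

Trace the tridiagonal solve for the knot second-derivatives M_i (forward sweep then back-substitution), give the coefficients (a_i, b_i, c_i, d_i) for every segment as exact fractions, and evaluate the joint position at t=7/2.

Δ: Δ0=-5/2, Δ1=-1/2, Δ2=3, Δ3=-2, Δ4=-1/2
row 1: diag=8, rhs=12; c'=1/4, d'=3/2
row 2: denom=8−2·1/4=15/2; d'=(21−2·3/2)/(15/2)=12/5
row 3: denom=8−2·4/15=112/15; d'=(-30−2·12/5)/(112/15)=-261/56
row 4: denom=8−2·15/56=209/28; d'=(9−2·-261/56)/(209/28)=27/11
back: M4=27/11
back: M3=-261/56−15/56·27/11=-117/22
back: M2=12/5−4/15·-117/22=42/11
back: M1=3/2−1/4·42/11=6/11
M: M0=0, M1=6/11, M2=42/11, M3=-117/22, M4=27/11, M5=0
seg 0: a=2, c=M0/2=0, d=(M1−M0)/(6·2)=1/22, b=Δ0−h0·(2M0+M1)/6=-59/22
seg 1: a=-3, c=M1/2=3/11, d=(M2−M1)/(6·2)=3/11, b=Δ1−h1·(2M1+M2)/6=-47/22
seg 2: a=-4, c=M2/2=21/11, d=(M3−M2)/(6·2)=-67/88, b=Δ2−h2·(2M2+M3)/6=49/22
seg 3: a=2, c=M3/2=-117/44, d=(M4−M3)/(6·2)=57/88, b=Δ3−h3·(2M3+M4)/6=8/11
seg 4: a=-2, c=M4/2=27/22, d=(M5−M4)/(6·2)=-9/44, b=Δ4−h4·(2M4+M5)/6=-47/22
t_q=7/2 → seg 1, τ=3/2; S=-3+-47/22·τ+3/11·τ²+3/11·τ³=-411/88

  seg 0: a=2 b=-59/22 c=0 d=1/22
  seg 1: a=-3 b=-47/22 c=3/11 d=3/11
  seg 2: a=-4 b=49/22 c=21/11 d=-67/88
  seg 3: a=2 b=8/11 c=-117/44 d=57/88
  seg 4: a=-2 b=-47/22 c=27/22 d=-9/44
S(7/2) = -411/88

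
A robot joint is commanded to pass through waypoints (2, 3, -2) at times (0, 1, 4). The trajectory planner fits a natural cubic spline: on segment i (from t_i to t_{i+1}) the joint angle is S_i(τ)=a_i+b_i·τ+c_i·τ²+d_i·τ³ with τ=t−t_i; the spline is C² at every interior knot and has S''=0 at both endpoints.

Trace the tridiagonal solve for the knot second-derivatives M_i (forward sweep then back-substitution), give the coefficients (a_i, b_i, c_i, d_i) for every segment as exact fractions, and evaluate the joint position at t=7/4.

Δ: Δ0=1, Δ1=-5/3
row 1: diag=8, rhs=-16; c'=3/8, d'=-2
back: M1=-2
M: M0=0, M1=-2, M2=0
seg 0: a=2, c=M0/2=0, d=(M1−M0)/(6·1)=-1/3, b=Δ0−h0·(2M0+M1)/6=4/3
seg 1: a=3, c=M1/2=-1, d=(M2−M1)/(6·3)=1/9, b=Δ1−h1·(2M1+M2)/6=1/3
t_q=7/4 → seg 1, τ=3/4; S=3+1/3·τ+-1·τ²+1/9·τ³=175/64

  seg 0: a=2 b=4/3 c=0 d=-1/3
  seg 1: a=3 b=1/3 c=-1 d=1/9
S(7/4) = 175/64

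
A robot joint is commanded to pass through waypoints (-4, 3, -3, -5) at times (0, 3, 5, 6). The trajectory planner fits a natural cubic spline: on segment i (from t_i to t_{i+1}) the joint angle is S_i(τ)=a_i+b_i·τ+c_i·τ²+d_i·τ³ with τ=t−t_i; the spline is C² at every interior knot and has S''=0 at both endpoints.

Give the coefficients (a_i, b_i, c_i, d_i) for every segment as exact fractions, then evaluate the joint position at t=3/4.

Δ: Δ0=7/3, Δ1=-3, Δ2=-2
row 1: diag=10, rhs=-32; c'=1/5, d'=-16/5
row 2: denom=6−2·1/5=28/5; d'=(6−2·-16/5)/(28/5)=31/14
back: M2=31/14
back: M1=-16/5−1/5·31/14=-51/14
M: M0=0, M1=-51/14, M2=31/14, M3=0
seg 0: a=-4, c=M0/2=0, d=(M1−M0)/(6·3)=-17/84, b=Δ0−h0·(2M0+M1)/6=349/84
seg 1: a=3, c=M1/2=-51/28, d=(M2−M1)/(6·2)=41/84, b=Δ1−h1·(2M1+M2)/6=-55/42
seg 2: a=-3, c=M2/2=31/28, d=(M3−M2)/(6·1)=-31/84, b=Δ2−h2·(2M2+M3)/6=-115/42
t_q=3/4 → seg 0, τ=3/4; S=-4+349/84·τ+0·τ²+-17/84·τ³=-1737/1792

  seg 0: a=-4 b=349/84 c=0 d=-17/84
  seg 1: a=3 b=-55/42 c=-51/28 d=41/84
  seg 2: a=-3 b=-115/42 c=31/28 d=-31/84
S(3/4) = -1737/1792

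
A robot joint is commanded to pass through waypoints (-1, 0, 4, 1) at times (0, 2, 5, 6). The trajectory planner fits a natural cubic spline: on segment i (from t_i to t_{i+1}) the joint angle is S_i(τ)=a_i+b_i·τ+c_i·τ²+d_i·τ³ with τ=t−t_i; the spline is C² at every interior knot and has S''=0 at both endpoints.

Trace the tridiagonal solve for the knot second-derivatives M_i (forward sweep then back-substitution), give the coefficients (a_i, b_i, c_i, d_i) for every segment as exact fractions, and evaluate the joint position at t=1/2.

Δ: Δ0=1/2, Δ1=4/3, Δ2=-3
row 1: diag=10, rhs=5; c'=3/10, d'=1/2
row 2: denom=8−3·3/10=71/10; d'=(-26−3·1/2)/(71/10)=-275/71
back: M2=-275/71
back: M1=1/2−3/10·-275/71=118/71
M: M0=0, M1=118/71, M2=-275/71, M3=0
seg 0: a=-1, c=M0/2=0, d=(M1−M0)/(6·2)=59/426, b=Δ0−h0·(2M0+M1)/6=-23/426
seg 1: a=0, c=M1/2=59/71, d=(M2−M1)/(6·3)=-131/426, b=Δ1−h1·(2M1+M2)/6=685/426
seg 2: a=4, c=M2/2=-275/142, d=(M3−M2)/(6·1)=275/426, b=Δ2−h2·(2M2+M3)/6=-364/213
t_q=1/2 → seg 0, τ=1/2; S=-1+-23/426·τ+0·τ²+59/426·τ³=-1147/1136

  seg 0: a=-1 b=-23/426 c=0 d=59/426
  seg 1: a=0 b=685/426 c=59/71 d=-131/426
  seg 2: a=4 b=-364/213 c=-275/142 d=275/426
S(1/2) = -1147/1136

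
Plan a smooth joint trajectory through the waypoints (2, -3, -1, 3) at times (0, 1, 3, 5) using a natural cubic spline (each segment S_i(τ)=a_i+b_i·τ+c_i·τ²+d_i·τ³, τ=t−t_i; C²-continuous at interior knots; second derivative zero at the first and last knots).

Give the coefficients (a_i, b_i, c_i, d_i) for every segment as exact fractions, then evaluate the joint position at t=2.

Δ: Δ0=-5, Δ1=1, Δ2=2
row 1: diag=6, rhs=36; c'=1/3, d'=6
row 2: denom=8−2·1/3=22/3; d'=(6−2·6)/(22/3)=-9/11
back: M2=-9/11
back: M1=6−1/3·-9/11=69/11
M: M0=0, M1=69/11, M2=-9/11, M3=0
seg 0: a=2, c=M0/2=0, d=(M1−M0)/(6·1)=23/22, b=Δ0−h0·(2M0+M1)/6=-133/22
seg 1: a=-3, c=M1/2=69/22, d=(M2−M1)/(6·2)=-13/22, b=Δ1−h1·(2M1+M2)/6=-32/11
seg 2: a=-1, c=M2/2=-9/22, d=(M3−M2)/(6·2)=3/44, b=Δ2−h2·(2M2+M3)/6=28/11
t_q=2 → seg 1, τ=1; S=-3+-32/11·τ+69/22·τ²+-13/22·τ³=-37/11

  seg 0: a=2 b=-133/22 c=0 d=23/22
  seg 1: a=-3 b=-32/11 c=69/22 d=-13/22
  seg 2: a=-1 b=28/11 c=-9/22 d=3/44
S(2) = -37/11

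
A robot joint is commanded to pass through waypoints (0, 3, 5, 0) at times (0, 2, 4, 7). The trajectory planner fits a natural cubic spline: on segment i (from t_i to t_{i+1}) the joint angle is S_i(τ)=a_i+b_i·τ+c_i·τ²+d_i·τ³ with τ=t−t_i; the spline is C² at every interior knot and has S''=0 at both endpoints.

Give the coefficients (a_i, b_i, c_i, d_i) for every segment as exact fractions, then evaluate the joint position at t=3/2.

Δ: Δ0=3/2, Δ1=1, Δ2=-5/3
row 1: diag=8, rhs=-3; c'=1/4, d'=-3/8
row 2: denom=10−2·1/4=19/2; d'=(-16−2·-3/8)/(19/2)=-61/38
back: M2=-61/38
back: M1=-3/8−1/4·-61/38=1/38
M: M0=0, M1=1/38, M2=-61/38, M3=0
seg 0: a=0, c=M0/2=0, d=(M1−M0)/(6·2)=1/456, b=Δ0−h0·(2M0+M1)/6=85/57
seg 1: a=3, c=M1/2=1/76, d=(M2−M1)/(6·2)=-31/228, b=Δ1−h1·(2M1+M2)/6=173/114
seg 2: a=5, c=M2/2=-61/76, d=(M3−M2)/(6·3)=61/684, b=Δ2−h2·(2M2+M3)/6=-7/114
t_q=3/2 → seg 0, τ=3/2; S=0+85/57·τ+0·τ²+1/456·τ³=2729/1216

  seg 0: a=0 b=85/57 c=0 d=1/456
  seg 1: a=3 b=173/114 c=1/76 d=-31/228
  seg 2: a=5 b=-7/114 c=-61/76 d=61/684
S(3/2) = 2729/1216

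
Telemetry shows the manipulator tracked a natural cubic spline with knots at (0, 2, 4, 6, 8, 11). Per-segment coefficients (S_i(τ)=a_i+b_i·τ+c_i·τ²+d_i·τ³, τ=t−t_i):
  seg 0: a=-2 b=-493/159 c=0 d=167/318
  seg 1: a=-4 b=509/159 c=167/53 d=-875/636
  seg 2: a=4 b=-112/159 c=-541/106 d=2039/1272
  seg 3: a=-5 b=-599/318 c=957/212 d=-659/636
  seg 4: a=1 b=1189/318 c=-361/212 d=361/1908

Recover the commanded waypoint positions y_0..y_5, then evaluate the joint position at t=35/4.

y_0 = S_0(0) = a_0 = -2
y_1 = S_1(0) = a_1 = -4
y_2 = S_2(0) = a_2 = 4
y_3 = S_3(0) = a_3 = -5
y_4 = S_4(0) = a_4 = 1
y_5 = S_4(3) = 2
t_q=35/4 is in segment 4 (τ=3/4); S_4(τ)=39703/13568

y_0=-2 y_1=-4 y_2=4 y_3=-5 y_4=1 y_5=2
S(35/4) = 39703/13568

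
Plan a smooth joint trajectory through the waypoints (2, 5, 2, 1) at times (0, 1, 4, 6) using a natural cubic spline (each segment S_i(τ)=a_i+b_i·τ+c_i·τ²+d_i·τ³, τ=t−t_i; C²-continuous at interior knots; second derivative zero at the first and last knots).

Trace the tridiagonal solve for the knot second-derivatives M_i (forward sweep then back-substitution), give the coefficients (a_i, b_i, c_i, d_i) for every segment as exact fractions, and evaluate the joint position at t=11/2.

  seg 0: a=2 b=509/142 c=0 d=-83/142
  seg 1: a=5 b=130/71 c=-249/142 d=115/426
  seg 2: a=2 b=-199/142 c=48/71 d=-8/71
S(11/2) = 295/284

Δ: Δ0=3, Δ1=-1, Δ2=-1/2
row 1: diag=8, rhs=-24; c'=3/8, d'=-3
row 2: denom=10−3·3/8=71/8; d'=(3−3·-3)/(71/8)=96/71
back: M2=96/71
back: M1=-3−3/8·96/71=-249/71
M: M0=0, M1=-249/71, M2=96/71, M3=0
seg 0: a=2, c=M0/2=0, d=(M1−M0)/(6·1)=-83/142, b=Δ0−h0·(2M0+M1)/6=509/142
seg 1: a=5, c=M1/2=-249/142, d=(M2−M1)/(6·3)=115/426, b=Δ1−h1·(2M1+M2)/6=130/71
seg 2: a=2, c=M2/2=48/71, d=(M3−M2)/(6·2)=-8/71, b=Δ2−h2·(2M2+M3)/6=-199/142
t_q=11/2 → seg 2, τ=3/2; S=2+-199/142·τ+48/71·τ²+-8/71·τ³=295/284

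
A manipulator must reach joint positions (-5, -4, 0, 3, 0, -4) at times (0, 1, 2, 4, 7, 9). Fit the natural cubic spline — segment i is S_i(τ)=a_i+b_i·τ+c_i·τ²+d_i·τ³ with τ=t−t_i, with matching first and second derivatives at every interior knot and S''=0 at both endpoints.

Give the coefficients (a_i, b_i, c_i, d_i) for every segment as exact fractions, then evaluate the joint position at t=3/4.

Δ: Δ0=1, Δ1=4, Δ2=3/2, Δ3=-1, Δ4=-2
row 1: diag=4, rhs=18; c'=1/4, d'=9/2
row 2: denom=6−1·1/4=23/4; d'=(-15−1·9/2)/(23/4)=-78/23
row 3: denom=10−2·8/23=214/23; d'=(-15−2·-78/23)/(214/23)=-189/214
row 4: denom=10−3·69/214=1933/214; d'=(-6−3·-189/214)/(1933/214)=-717/1933
back: M4=-717/1933
back: M3=-189/214−69/214·-717/1933=-1476/1933
back: M2=-78/23−8/23·-1476/1933=-6042/1933
back: M1=9/2−1/4·-6042/1933=10209/1933
M: M0=0, M1=10209/1933, M2=-6042/1933, M3=-1476/1933, M4=-717/1933, M5=0
seg 0: a=-5, c=M0/2=0, d=(M1−M0)/(6·1)=3403/3866, b=Δ0−h0·(2M0+M1)/6=463/3866
seg 1: a=-4, c=M1/2=10209/3866, d=(M2−M1)/(6·1)=-5417/3866, b=Δ1−h1·(2M1+M2)/6=5336/1933
seg 2: a=0, c=M2/2=-3021/1933, d=(M3−M2)/(6·2)=761/3866, b=Δ2−h2·(2M2+M3)/6=14839/3866
seg 3: a=3, c=M3/2=-738/1933, d=(M4−M3)/(6·3)=253/11598, b=Δ3−h3·(2M3+M4)/6=-197/3866
seg 4: a=0, c=M4/2=-717/3866, d=(M5−M4)/(6·2)=239/7732, b=Δ4−h4·(2M4+M5)/6=-3388/1933
t_q=3/4 → seg 0, τ=3/4; S=-5+463/3866·τ+0·τ²+3403/3866·τ³=-1123015/247424

  seg 0: a=-5 b=463/3866 c=0 d=3403/3866
  seg 1: a=-4 b=5336/1933 c=10209/3866 d=-5417/3866
  seg 2: a=0 b=14839/3866 c=-3021/1933 d=761/3866
  seg 3: a=3 b=-197/3866 c=-738/1933 d=253/11598
  seg 4: a=0 b=-3388/1933 c=-717/3866 d=239/7732
S(3/4) = -1123015/247424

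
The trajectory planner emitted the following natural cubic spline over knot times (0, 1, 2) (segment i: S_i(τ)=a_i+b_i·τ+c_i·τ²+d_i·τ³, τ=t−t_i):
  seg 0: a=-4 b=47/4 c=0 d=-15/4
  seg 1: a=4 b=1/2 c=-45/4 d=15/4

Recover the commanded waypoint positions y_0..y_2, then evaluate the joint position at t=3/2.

y_0=-4 y_1=4 y_2=-3
S(3/2) = 61/32

y_0 = S_0(0) = a_0 = -4
y_1 = S_1(0) = a_1 = 4
y_2 = S_1(1) = -3
t_q=3/2 is in segment 1 (τ=1/2); S_1(τ)=61/32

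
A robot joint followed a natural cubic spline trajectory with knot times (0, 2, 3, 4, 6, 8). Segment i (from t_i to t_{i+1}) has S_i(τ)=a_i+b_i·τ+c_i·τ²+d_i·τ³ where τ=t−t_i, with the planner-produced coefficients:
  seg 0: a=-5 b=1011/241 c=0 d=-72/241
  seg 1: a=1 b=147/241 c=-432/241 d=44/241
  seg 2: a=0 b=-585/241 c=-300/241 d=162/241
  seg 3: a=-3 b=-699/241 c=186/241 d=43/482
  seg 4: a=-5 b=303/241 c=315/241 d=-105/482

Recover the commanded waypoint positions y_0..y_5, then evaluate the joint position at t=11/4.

y_0=-5 y_1=1 y_2=0 y_3=-3 y_4=-5 y_5=1
S(11/4) = 2029/3856

y_0 = S_0(0) = a_0 = -5
y_1 = S_1(0) = a_1 = 1
y_2 = S_2(0) = a_2 = 0
y_3 = S_3(0) = a_3 = -3
y_4 = S_4(0) = a_4 = -5
y_5 = S_4(2) = 1
t_q=11/4 is in segment 1 (τ=3/4); S_1(τ)=2029/3856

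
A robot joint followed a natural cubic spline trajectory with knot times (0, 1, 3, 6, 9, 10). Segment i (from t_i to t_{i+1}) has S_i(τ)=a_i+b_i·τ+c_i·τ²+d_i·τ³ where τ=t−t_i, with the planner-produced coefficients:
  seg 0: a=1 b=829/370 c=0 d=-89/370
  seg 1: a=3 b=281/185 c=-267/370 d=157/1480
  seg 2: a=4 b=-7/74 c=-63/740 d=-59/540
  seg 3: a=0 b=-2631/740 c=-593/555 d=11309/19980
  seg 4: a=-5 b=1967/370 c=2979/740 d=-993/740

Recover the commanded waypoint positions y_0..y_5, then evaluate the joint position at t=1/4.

y_0=1 y_1=3 y_2=4 y_3=0 y_4=-5 y_5=3
S(1/4) = 7371/4736

y_0 = S_0(0) = a_0 = 1
y_1 = S_1(0) = a_1 = 3
y_2 = S_2(0) = a_2 = 4
y_3 = S_3(0) = a_3 = 0
y_4 = S_4(0) = a_4 = -5
y_5 = S_4(1) = 3
t_q=1/4 is in segment 0 (τ=1/4); S_0(τ)=7371/4736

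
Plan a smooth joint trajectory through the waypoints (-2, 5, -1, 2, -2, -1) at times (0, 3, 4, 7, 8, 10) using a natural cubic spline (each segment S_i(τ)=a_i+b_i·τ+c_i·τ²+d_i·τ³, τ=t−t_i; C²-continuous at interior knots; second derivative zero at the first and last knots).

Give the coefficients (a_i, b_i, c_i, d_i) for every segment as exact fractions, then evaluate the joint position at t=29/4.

Δ: Δ0=7/3, Δ1=-6, Δ2=1, Δ3=-4, Δ4=1/2
row 1: diag=8, rhs=-50; c'=1/8, d'=-25/4
row 2: denom=8−1·1/8=63/8; d'=(42−1·-25/4)/(63/8)=386/63
row 3: denom=8−3·8/21=48/7; d'=(-30−3·386/63)/(48/7)=-127/18
row 4: denom=6−1·7/48=281/48; d'=(27−1·-127/18)/(281/48)=4904/843
back: M4=4904/843
back: M3=-127/18−7/48·4904/843=-2221/281
back: M2=386/63−8/21·-2221/281=23110/2529
back: M1=-25/4−1/8·23110/2529=-18695/2529
M: M0=0, M1=-18695/2529, M2=23110/2529, M3=-2221/281, M4=4904/843, M5=0
seg 0: a=-2, c=M0/2=0, d=(M1−M0)/(6·3)=-18695/45522, b=Δ0−h0·(2M0+M1)/6=30497/5058
seg 1: a=5, c=M1/2=-18695/5058, d=(M2−M1)/(6·1)=4645/1686, b=Δ1−h1·(2M1+M2)/6=-12794/2529
seg 2: a=-1, c=M2/2=11555/2529, d=(M3−M2)/(6·3)=-43099/45522, b=Δ2−h2·(2M2+M3)/6=-21173/5058
seg 3: a=2, c=M3/2=-2221/562, d=(M4−M3)/(6·1)=11567/5058, b=Δ3−h3·(2M3+M4)/6=-5905/2529
seg 4: a=-2, c=M4/2=2452/843, d=(M5−M4)/(6·2)=-1226/2529, b=Δ4−h4·(2M4+M5)/6=-17087/5058
t_q=29/4 → seg 3, τ=1/4; S=2+-5905/2529·τ+-2221/562·τ²+11567/5058·τ³=130025/107904

  seg 0: a=-2 b=30497/5058 c=0 d=-18695/45522
  seg 1: a=5 b=-12794/2529 c=-18695/5058 d=4645/1686
  seg 2: a=-1 b=-21173/5058 c=11555/2529 d=-43099/45522
  seg 3: a=2 b=-5905/2529 c=-2221/562 d=11567/5058
  seg 4: a=-2 b=-17087/5058 c=2452/843 d=-1226/2529
S(29/4) = 130025/107904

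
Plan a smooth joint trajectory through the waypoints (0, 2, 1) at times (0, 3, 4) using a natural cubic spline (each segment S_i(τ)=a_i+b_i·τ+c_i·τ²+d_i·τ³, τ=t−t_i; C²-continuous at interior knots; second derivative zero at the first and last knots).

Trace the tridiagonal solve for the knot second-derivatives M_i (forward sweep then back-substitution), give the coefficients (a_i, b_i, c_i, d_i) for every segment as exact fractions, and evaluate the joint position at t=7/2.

Δ: Δ0=2/3, Δ1=-1
row 1: diag=8, rhs=-10; c'=1/8, d'=-5/4
back: M1=-5/4
M: M0=0, M1=-5/4, M2=0
seg 0: a=0, c=M0/2=0, d=(M1−M0)/(6·3)=-5/72, b=Δ0−h0·(2M0+M1)/6=31/24
seg 1: a=2, c=M1/2=-5/8, d=(M2−M1)/(6·1)=5/24, b=Δ1−h1·(2M1+M2)/6=-7/12
t_q=7/2 → seg 1, τ=1/2; S=2+-7/12·τ+-5/8·τ²+5/24·τ³=101/64

  seg 0: a=0 b=31/24 c=0 d=-5/72
  seg 1: a=2 b=-7/12 c=-5/8 d=5/24
S(7/2) = 101/64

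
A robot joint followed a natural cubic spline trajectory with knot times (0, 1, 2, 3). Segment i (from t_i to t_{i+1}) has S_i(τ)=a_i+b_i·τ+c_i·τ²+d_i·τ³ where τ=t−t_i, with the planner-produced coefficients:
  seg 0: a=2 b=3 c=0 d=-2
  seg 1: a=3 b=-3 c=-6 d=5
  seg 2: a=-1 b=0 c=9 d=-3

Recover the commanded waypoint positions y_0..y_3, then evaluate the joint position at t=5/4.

y_0=2 y_1=3 y_2=-1 y_3=5
S(5/4) = 125/64

y_0 = S_0(0) = a_0 = 2
y_1 = S_1(0) = a_1 = 3
y_2 = S_2(0) = a_2 = -1
y_3 = S_2(1) = 5
t_q=5/4 is in segment 1 (τ=1/4); S_1(τ)=125/64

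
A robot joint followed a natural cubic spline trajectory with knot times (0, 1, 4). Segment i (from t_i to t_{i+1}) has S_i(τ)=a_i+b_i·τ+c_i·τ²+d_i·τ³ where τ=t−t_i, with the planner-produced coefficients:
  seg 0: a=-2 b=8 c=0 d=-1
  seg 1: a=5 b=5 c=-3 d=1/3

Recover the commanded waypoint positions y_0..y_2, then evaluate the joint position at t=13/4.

y_0 = S_0(0) = a_0 = -2
y_1 = S_1(0) = a_1 = 5
y_2 = S_1(3) = 2
t_q=13/4 is in segment 1 (τ=9/4); S_1(τ)=311/64

y_0=-2 y_1=5 y_2=2
S(13/4) = 311/64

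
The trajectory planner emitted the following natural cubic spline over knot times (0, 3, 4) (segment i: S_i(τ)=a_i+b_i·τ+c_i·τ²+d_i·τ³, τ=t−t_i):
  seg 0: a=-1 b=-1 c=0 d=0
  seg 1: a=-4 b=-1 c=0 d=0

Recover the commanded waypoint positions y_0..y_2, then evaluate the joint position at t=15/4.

y_0 = S_0(0) = a_0 = -1
y_1 = S_1(0) = a_1 = -4
y_2 = S_1(1) = -5
t_q=15/4 is in segment 1 (τ=3/4); S_1(τ)=-19/4

y_0=-1 y_1=-4 y_2=-5
S(15/4) = -19/4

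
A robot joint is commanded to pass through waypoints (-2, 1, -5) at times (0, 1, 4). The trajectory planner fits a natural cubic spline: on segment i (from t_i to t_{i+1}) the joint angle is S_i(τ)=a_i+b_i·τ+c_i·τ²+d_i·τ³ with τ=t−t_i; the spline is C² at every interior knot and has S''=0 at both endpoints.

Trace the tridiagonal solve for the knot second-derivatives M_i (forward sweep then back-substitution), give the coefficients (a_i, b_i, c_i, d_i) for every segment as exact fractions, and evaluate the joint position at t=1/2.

  seg 0: a=-2 b=29/8 c=0 d=-5/8
  seg 1: a=1 b=7/4 c=-15/8 d=5/24
S(1/2) = -17/64

Δ: Δ0=3, Δ1=-2
row 1: diag=8, rhs=-30; c'=3/8, d'=-15/4
back: M1=-15/4
M: M0=0, M1=-15/4, M2=0
seg 0: a=-2, c=M0/2=0, d=(M1−M0)/(6·1)=-5/8, b=Δ0−h0·(2M0+M1)/6=29/8
seg 1: a=1, c=M1/2=-15/8, d=(M2−M1)/(6·3)=5/24, b=Δ1−h1·(2M1+M2)/6=7/4
t_q=1/2 → seg 0, τ=1/2; S=-2+29/8·τ+0·τ²+-5/8·τ³=-17/64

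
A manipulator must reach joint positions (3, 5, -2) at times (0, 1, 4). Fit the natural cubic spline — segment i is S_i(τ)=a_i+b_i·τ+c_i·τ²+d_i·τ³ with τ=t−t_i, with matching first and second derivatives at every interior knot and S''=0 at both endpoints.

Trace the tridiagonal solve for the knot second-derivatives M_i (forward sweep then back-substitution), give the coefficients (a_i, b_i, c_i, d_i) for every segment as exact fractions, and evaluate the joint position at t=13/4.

Δ: Δ0=2, Δ1=-7/3
row 1: diag=8, rhs=-26; c'=3/8, d'=-13/4
back: M1=-13/4
M: M0=0, M1=-13/4, M2=0
seg 0: a=3, c=M0/2=0, d=(M1−M0)/(6·1)=-13/24, b=Δ0−h0·(2M0+M1)/6=61/24
seg 1: a=5, c=M1/2=-13/8, d=(M2−M1)/(6·3)=13/72, b=Δ1−h1·(2M1+M2)/6=11/12
t_q=13/4 → seg 1, τ=9/4; S=5+11/12·τ+-13/8·τ²+13/72·τ³=457/512

  seg 0: a=3 b=61/24 c=0 d=-13/24
  seg 1: a=5 b=11/12 c=-13/8 d=13/72
S(13/4) = 457/512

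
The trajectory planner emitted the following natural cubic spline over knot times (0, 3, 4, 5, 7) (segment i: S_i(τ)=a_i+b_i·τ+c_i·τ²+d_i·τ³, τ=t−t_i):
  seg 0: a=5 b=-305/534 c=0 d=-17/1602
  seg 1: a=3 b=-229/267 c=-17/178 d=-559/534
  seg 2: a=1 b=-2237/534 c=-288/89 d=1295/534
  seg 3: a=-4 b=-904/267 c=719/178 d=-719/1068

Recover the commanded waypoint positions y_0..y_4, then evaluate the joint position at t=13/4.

y_0=5 y_1=3 y_2=1 y_3=-4 y_4=0
S(13/4) = 31479/11392

y_0 = S_0(0) = a_0 = 5
y_1 = S_1(0) = a_1 = 3
y_2 = S_2(0) = a_2 = 1
y_3 = S_3(0) = a_3 = -4
y_4 = S_3(2) = 0
t_q=13/4 is in segment 1 (τ=1/4); S_1(τ)=31479/11392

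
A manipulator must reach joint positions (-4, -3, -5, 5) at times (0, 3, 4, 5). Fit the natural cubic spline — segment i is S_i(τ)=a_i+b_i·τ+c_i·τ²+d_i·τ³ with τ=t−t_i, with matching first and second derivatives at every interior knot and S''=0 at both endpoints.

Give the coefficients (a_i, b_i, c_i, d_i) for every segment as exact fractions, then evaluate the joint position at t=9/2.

Δ: Δ0=1/3, Δ1=-2, Δ2=10
row 1: diag=8, rhs=-14; c'=1/8, d'=-7/4
row 2: denom=4−1·1/8=31/8; d'=(72−1·-7/4)/(31/8)=590/31
back: M2=590/31
back: M1=-7/4−1/8·590/31=-128/31
M: M0=0, M1=-128/31, M2=590/31, M3=0
seg 0: a=-4, c=M0/2=0, d=(M1−M0)/(6·3)=-64/279, b=Δ0−h0·(2M0+M1)/6=223/93
seg 1: a=-3, c=M1/2=-64/31, d=(M2−M1)/(6·1)=359/93, b=Δ1−h1·(2M1+M2)/6=-353/93
seg 2: a=-5, c=M2/2=295/31, d=(M3−M2)/(6·1)=-295/93, b=Δ2−h2·(2M2+M3)/6=340/93
t_q=9/2 → seg 2, τ=1/2; S=-5+340/93·τ+295/31·τ²+-295/93·τ³=-295/248

  seg 0: a=-4 b=223/93 c=0 d=-64/279
  seg 1: a=-3 b=-353/93 c=-64/31 d=359/93
  seg 2: a=-5 b=340/93 c=295/31 d=-295/93
S(9/2) = -295/248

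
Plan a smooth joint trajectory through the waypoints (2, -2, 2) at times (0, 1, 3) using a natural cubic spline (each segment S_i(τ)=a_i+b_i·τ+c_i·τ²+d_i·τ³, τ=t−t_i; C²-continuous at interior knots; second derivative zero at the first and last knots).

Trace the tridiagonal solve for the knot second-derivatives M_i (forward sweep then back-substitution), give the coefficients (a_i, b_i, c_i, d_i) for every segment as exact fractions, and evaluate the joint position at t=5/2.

Δ: Δ0=-4, Δ1=2
row 1: diag=6, rhs=36; c'=1/3, d'=6
back: M1=6
M: M0=0, M1=6, M2=0
seg 0: a=2, c=M0/2=0, d=(M1−M0)/(6·1)=1, b=Δ0−h0·(2M0+M1)/6=-5
seg 1: a=-2, c=M1/2=3, d=(M2−M1)/(6·2)=-1/2, b=Δ1−h1·(2M1+M2)/6=-2
t_q=5/2 → seg 1, τ=3/2; S=-2+-2·τ+3·τ²+-1/2·τ³=1/16

  seg 0: a=2 b=-5 c=0 d=1
  seg 1: a=-2 b=-2 c=3 d=-1/2
S(5/2) = 1/16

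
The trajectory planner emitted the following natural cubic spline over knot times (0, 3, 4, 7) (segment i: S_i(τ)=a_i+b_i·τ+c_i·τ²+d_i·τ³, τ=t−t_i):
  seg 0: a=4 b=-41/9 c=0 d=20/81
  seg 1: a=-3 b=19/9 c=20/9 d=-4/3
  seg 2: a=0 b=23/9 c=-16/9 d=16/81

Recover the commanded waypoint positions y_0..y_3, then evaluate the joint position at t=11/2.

y_0=4 y_1=-3 y_2=0 y_3=-3
S(11/2) = 1/2

y_0 = S_0(0) = a_0 = 4
y_1 = S_1(0) = a_1 = -3
y_2 = S_2(0) = a_2 = 0
y_3 = S_2(3) = -3
t_q=11/2 is in segment 2 (τ=3/2); S_2(τ)=1/2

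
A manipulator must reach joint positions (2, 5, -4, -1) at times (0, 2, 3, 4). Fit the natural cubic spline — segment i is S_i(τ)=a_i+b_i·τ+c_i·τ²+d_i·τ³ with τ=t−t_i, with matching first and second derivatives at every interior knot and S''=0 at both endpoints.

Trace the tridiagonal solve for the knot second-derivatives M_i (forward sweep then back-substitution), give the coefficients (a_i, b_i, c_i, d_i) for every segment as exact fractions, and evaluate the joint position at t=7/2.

  seg 0: a=2 b=285/46 c=0 d=-27/23
  seg 1: a=5 b=-363/46 c=-162/23 d=273/46
  seg 2: a=-4 b=-96/23 c=495/46 d=-165/46
S(7/2) = -1415/368

Δ: Δ0=3/2, Δ1=-9, Δ2=3
row 1: diag=6, rhs=-63; c'=1/6, d'=-21/2
row 2: denom=4−1·1/6=23/6; d'=(72−1·-21/2)/(23/6)=495/23
back: M2=495/23
back: M1=-21/2−1/6·495/23=-324/23
M: M0=0, M1=-324/23, M2=495/23, M3=0
seg 0: a=2, c=M0/2=0, d=(M1−M0)/(6·2)=-27/23, b=Δ0−h0·(2M0+M1)/6=285/46
seg 1: a=5, c=M1/2=-162/23, d=(M2−M1)/(6·1)=273/46, b=Δ1−h1·(2M1+M2)/6=-363/46
seg 2: a=-4, c=M2/2=495/46, d=(M3−M2)/(6·1)=-165/46, b=Δ2−h2·(2M2+M3)/6=-96/23
t_q=7/2 → seg 2, τ=1/2; S=-4+-96/23·τ+495/46·τ²+-165/46·τ³=-1415/368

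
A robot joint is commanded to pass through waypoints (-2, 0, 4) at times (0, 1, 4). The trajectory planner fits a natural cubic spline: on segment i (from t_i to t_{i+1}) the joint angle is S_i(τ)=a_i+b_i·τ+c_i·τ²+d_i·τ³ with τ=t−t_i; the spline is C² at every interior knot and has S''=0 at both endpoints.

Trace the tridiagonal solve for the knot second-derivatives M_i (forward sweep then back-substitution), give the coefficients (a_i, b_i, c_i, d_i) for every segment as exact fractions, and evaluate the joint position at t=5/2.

  seg 0: a=-2 b=25/12 c=0 d=-1/12
  seg 1: a=0 b=11/6 c=-1/4 d=1/36
S(5/2) = 73/32

Δ: Δ0=2, Δ1=4/3
row 1: diag=8, rhs=-4; c'=3/8, d'=-1/2
back: M1=-1/2
M: M0=0, M1=-1/2, M2=0
seg 0: a=-2, c=M0/2=0, d=(M1−M0)/(6·1)=-1/12, b=Δ0−h0·(2M0+M1)/6=25/12
seg 1: a=0, c=M1/2=-1/4, d=(M2−M1)/(6·3)=1/36, b=Δ1−h1·(2M1+M2)/6=11/6
t_q=5/2 → seg 1, τ=3/2; S=0+11/6·τ+-1/4·τ²+1/36·τ³=73/32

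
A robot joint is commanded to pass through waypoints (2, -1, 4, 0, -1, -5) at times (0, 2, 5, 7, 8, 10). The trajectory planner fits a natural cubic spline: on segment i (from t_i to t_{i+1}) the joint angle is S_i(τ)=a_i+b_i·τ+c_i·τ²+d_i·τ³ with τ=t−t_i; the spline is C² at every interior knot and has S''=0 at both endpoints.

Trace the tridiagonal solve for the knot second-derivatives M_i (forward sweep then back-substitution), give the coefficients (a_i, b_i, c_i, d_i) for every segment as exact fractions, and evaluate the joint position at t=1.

  seg 0: a=2 b=-44017/17670 c=0 d=2189/8835
  seg 1: a=-1 b=8519/17670 c=4378/2945 d=-19291/53010
  seg 2: a=4 b=-3746/8835 c=-2107/1178 d=17681/35340
  seg 3: a=0 b=-13913/8835 c=3573/2945 d=-5641/8835
  seg 4: a=-1 b=-9398/8835 c=-2068/2945 d=1034/8835
S(1) = -1433/5890

Δ: Δ0=-3/2, Δ1=5/3, Δ2=-2, Δ3=-1, Δ4=-2
row 1: diag=10, rhs=19; c'=3/10, d'=19/10
row 2: denom=10−3·3/10=91/10; d'=(-22−3·19/10)/(91/10)=-277/91
row 3: denom=6−2·20/91=506/91; d'=(6−2·-277/91)/(506/91)=50/23
row 4: denom=6−1·91/506=2945/506; d'=(-6−1·50/23)/(2945/506)=-4136/2945
back: M4=-4136/2945
back: M3=50/23−91/506·-4136/2945=7146/2945
back: M2=-277/91−20/91·7146/2945=-2107/589
back: M1=19/10−3/10·-2107/589=8756/2945
M: M0=0, M1=8756/2945, M2=-2107/589, M3=7146/2945, M4=-4136/2945, M5=0
seg 0: a=2, c=M0/2=0, d=(M1−M0)/(6·2)=2189/8835, b=Δ0−h0·(2M0+M1)/6=-44017/17670
seg 1: a=-1, c=M1/2=4378/2945, d=(M2−M1)/(6·3)=-19291/53010, b=Δ1−h1·(2M1+M2)/6=8519/17670
seg 2: a=4, c=M2/2=-2107/1178, d=(M3−M2)/(6·2)=17681/35340, b=Δ2−h2·(2M2+M3)/6=-3746/8835
seg 3: a=0, c=M3/2=3573/2945, d=(M4−M3)/(6·1)=-5641/8835, b=Δ3−h3·(2M3+M4)/6=-13913/8835
seg 4: a=-1, c=M4/2=-2068/2945, d=(M5−M4)/(6·2)=1034/8835, b=Δ4−h4·(2M4+M5)/6=-9398/8835
t_q=1 → seg 0, τ=1; S=2+-44017/17670·τ+0·τ²+2189/8835·τ³=-1433/5890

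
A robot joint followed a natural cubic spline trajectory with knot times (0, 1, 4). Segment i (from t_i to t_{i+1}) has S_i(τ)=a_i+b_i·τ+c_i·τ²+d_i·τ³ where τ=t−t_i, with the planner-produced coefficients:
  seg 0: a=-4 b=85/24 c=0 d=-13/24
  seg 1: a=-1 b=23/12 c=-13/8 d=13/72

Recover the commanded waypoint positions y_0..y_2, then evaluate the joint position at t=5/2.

y_0 = S_0(0) = a_0 = -4
y_1 = S_1(0) = a_1 = -1
y_2 = S_1(3) = -5
t_q=5/2 is in segment 1 (τ=3/2); S_1(τ)=-75/64

y_0=-4 y_1=-1 y_2=-5
S(5/2) = -75/64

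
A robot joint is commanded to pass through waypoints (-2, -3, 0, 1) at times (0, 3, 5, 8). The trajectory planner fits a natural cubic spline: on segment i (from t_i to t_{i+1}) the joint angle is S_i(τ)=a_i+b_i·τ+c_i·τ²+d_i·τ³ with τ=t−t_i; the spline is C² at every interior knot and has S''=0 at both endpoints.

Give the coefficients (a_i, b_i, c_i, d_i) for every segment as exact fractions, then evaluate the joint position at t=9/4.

  seg 0: a=-2 b=-47/48 c=0 d=31/432
  seg 1: a=-3 b=23/24 c=31/48 d=-3/16
  seg 2: a=0 b=31/24 c=-23/48 d=23/432
S(9/4) = -3467/1024

Δ: Δ0=-1/3, Δ1=3/2, Δ2=1/3
row 1: diag=10, rhs=11; c'=1/5, d'=11/10
row 2: denom=10−2·1/5=48/5; d'=(-7−2·11/10)/(48/5)=-23/24
back: M2=-23/24
back: M1=11/10−1/5·-23/24=31/24
M: M0=0, M1=31/24, M2=-23/24, M3=0
seg 0: a=-2, c=M0/2=0, d=(M1−M0)/(6·3)=31/432, b=Δ0−h0·(2M0+M1)/6=-47/48
seg 1: a=-3, c=M1/2=31/48, d=(M2−M1)/(6·2)=-3/16, b=Δ1−h1·(2M1+M2)/6=23/24
seg 2: a=0, c=M2/2=-23/48, d=(M3−M2)/(6·3)=23/432, b=Δ2−h2·(2M2+M3)/6=31/24
t_q=9/4 → seg 0, τ=9/4; S=-2+-47/48·τ+0·τ²+31/432·τ³=-3467/1024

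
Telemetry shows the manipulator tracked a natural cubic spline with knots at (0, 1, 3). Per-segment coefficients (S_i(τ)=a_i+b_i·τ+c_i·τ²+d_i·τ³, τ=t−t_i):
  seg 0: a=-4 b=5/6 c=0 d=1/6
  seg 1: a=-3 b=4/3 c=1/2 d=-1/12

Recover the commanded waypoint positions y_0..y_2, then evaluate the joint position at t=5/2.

y_0 = S_0(0) = a_0 = -4
y_1 = S_1(0) = a_1 = -3
y_2 = S_1(2) = 1
t_q=5/2 is in segment 1 (τ=3/2); S_1(τ)=-5/32

y_0=-4 y_1=-3 y_2=1
S(5/2) = -5/32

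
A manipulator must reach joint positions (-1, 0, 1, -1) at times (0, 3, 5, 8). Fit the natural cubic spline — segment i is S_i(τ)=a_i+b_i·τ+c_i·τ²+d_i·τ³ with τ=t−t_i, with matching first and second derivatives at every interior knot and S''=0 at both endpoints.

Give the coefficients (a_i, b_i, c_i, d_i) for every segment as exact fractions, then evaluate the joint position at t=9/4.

  seg 0: a=-1 b=5/24 c=0 d=1/72
  seg 1: a=0 b=7/12 c=1/8 d=-1/12
  seg 2: a=1 b=1/12 c=-3/8 d=1/24
S(9/4) = -191/512

Δ: Δ0=1/3, Δ1=1/2, Δ2=-2/3
row 1: diag=10, rhs=1; c'=1/5, d'=1/10
row 2: denom=10−2·1/5=48/5; d'=(-7−2·1/10)/(48/5)=-3/4
back: M2=-3/4
back: M1=1/10−1/5·-3/4=1/4
M: M0=0, M1=1/4, M2=-3/4, M3=0
seg 0: a=-1, c=M0/2=0, d=(M1−M0)/(6·3)=1/72, b=Δ0−h0·(2M0+M1)/6=5/24
seg 1: a=0, c=M1/2=1/8, d=(M2−M1)/(6·2)=-1/12, b=Δ1−h1·(2M1+M2)/6=7/12
seg 2: a=1, c=M2/2=-3/8, d=(M3−M2)/(6·3)=1/24, b=Δ2−h2·(2M2+M3)/6=1/12
t_q=9/4 → seg 0, τ=9/4; S=-1+5/24·τ+0·τ²+1/72·τ³=-191/512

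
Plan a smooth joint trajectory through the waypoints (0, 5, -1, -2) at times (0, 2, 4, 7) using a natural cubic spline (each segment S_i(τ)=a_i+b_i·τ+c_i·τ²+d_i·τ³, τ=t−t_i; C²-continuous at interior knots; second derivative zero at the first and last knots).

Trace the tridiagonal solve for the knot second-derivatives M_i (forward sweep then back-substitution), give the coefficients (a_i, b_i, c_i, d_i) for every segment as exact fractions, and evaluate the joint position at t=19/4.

  seg 0: a=0 b=233/57 c=0 d=-181/456
  seg 1: a=5 b=-77/114 c=-181/76 d=139/228
  seg 2: a=-1 b=-329/114 c=97/76 d=-97/684
S(19/4) = -12191/4864

Δ: Δ0=5/2, Δ1=-3, Δ2=-1/3
row 1: diag=8, rhs=-33; c'=1/4, d'=-33/8
row 2: denom=10−2·1/4=19/2; d'=(16−2·-33/8)/(19/2)=97/38
back: M2=97/38
back: M1=-33/8−1/4·97/38=-181/38
M: M0=0, M1=-181/38, M2=97/38, M3=0
seg 0: a=0, c=M0/2=0, d=(M1−M0)/(6·2)=-181/456, b=Δ0−h0·(2M0+M1)/6=233/57
seg 1: a=5, c=M1/2=-181/76, d=(M2−M1)/(6·2)=139/228, b=Δ1−h1·(2M1+M2)/6=-77/114
seg 2: a=-1, c=M2/2=97/76, d=(M3−M2)/(6·3)=-97/684, b=Δ2−h2·(2M2+M3)/6=-329/114
t_q=19/4 → seg 2, τ=3/4; S=-1+-329/114·τ+97/76·τ²+-97/684·τ³=-12191/4864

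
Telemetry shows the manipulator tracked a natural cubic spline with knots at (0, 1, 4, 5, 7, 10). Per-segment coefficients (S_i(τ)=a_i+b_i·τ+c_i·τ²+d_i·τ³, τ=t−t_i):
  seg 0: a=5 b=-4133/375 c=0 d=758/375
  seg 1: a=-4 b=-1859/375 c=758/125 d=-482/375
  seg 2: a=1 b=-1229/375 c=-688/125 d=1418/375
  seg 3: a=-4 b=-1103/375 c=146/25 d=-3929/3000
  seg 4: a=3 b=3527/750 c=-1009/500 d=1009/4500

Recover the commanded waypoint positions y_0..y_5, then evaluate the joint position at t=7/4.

y_0 = S_0(0) = a_0 = 5
y_1 = S_1(0) = a_1 = -4
y_2 = S_2(0) = a_2 = 1
y_3 = S_3(0) = a_3 = -4
y_4 = S_4(0) = a_4 = 3
y_5 = S_4(3) = 5
t_q=7/4 is in segment 1 (τ=3/4); S_1(τ)=-19397/4000

y_0=5 y_1=-4 y_2=1 y_3=-4 y_4=3 y_5=5
S(7/4) = -19397/4000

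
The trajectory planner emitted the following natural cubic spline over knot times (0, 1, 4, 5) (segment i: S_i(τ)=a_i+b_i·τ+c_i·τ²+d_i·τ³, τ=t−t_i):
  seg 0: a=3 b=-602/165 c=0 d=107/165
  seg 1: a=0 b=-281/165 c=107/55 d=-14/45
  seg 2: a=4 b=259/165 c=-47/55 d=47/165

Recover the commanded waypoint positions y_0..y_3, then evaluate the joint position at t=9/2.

y_0 = S_0(0) = a_0 = 3
y_1 = S_1(0) = a_1 = 0
y_2 = S_2(0) = a_2 = 4
y_3 = S_2(1) = 5
t_q=9/2 is in segment 2 (τ=1/2); S_2(τ)=2027/440

y_0=3 y_1=0 y_2=4 y_3=5
S(9/2) = 2027/440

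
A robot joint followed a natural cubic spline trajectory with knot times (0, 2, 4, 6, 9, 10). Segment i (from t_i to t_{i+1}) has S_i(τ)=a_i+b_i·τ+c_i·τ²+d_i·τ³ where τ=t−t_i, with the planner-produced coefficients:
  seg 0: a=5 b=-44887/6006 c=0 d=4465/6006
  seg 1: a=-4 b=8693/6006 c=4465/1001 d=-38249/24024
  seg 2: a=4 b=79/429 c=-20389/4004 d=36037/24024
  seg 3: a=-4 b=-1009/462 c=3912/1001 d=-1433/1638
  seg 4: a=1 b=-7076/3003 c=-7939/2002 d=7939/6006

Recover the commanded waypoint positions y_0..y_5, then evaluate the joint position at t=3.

y_0 = S_0(0) = a_0 = 5
y_1 = S_1(0) = a_1 = -4
y_2 = S_2(0) = a_2 = 4
y_3 = S_3(0) = a_3 = -4
y_4 = S_4(0) = a_4 = 1
y_5 = S_4(1) = -4
t_q=3 is in segment 1 (τ=1); S_1(τ)=2529/8008

y_0=5 y_1=-4 y_2=4 y_3=-4 y_4=1 y_5=-4
S(3) = 2529/8008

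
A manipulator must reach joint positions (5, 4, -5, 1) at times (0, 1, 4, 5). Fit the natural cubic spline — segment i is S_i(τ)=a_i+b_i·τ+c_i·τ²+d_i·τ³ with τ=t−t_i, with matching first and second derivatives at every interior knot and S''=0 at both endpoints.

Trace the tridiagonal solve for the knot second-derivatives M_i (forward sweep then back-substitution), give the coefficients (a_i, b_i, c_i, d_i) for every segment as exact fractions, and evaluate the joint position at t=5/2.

  seg 0: a=5 b=-12/55 c=0 d=-43/55
  seg 1: a=4 b=-141/55 c=-129/55 d=11/15
  seg 2: a=-5 b=174/55 c=234/55 d=-78/55
S(5/2) = -233/88

Δ: Δ0=-1, Δ1=-3, Δ2=6
row 1: diag=8, rhs=-12; c'=3/8, d'=-3/2
row 2: denom=8−3·3/8=55/8; d'=(54−3·-3/2)/(55/8)=468/55
back: M2=468/55
back: M1=-3/2−3/8·468/55=-258/55
M: M0=0, M1=-258/55, M2=468/55, M3=0
seg 0: a=5, c=M0/2=0, d=(M1−M0)/(6·1)=-43/55, b=Δ0−h0·(2M0+M1)/6=-12/55
seg 1: a=4, c=M1/2=-129/55, d=(M2−M1)/(6·3)=11/15, b=Δ1−h1·(2M1+M2)/6=-141/55
seg 2: a=-5, c=M2/2=234/55, d=(M3−M2)/(6·1)=-78/55, b=Δ2−h2·(2M2+M3)/6=174/55
t_q=5/2 → seg 1, τ=3/2; S=4+-141/55·τ+-129/55·τ²+11/15·τ³=-233/88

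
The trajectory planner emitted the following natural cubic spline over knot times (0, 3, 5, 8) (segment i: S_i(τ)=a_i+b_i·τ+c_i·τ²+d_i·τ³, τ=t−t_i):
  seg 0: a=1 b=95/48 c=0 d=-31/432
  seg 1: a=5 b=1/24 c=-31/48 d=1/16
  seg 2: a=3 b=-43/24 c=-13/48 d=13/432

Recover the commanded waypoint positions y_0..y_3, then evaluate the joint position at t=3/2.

y_0=1 y_1=5 y_2=3 y_3=-4
S(3/2) = 477/128

y_0 = S_0(0) = a_0 = 1
y_1 = S_1(0) = a_1 = 5
y_2 = S_2(0) = a_2 = 3
y_3 = S_2(3) = -4
t_q=3/2 is in segment 0 (τ=3/2); S_0(τ)=477/128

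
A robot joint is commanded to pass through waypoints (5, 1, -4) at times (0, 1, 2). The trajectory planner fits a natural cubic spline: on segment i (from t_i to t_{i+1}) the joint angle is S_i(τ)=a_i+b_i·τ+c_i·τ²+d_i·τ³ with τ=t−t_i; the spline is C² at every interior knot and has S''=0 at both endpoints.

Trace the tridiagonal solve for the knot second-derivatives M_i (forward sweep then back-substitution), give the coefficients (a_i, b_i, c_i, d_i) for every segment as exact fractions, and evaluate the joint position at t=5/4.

  seg 0: a=5 b=-15/4 c=0 d=-1/4
  seg 1: a=1 b=-9/2 c=-3/4 d=1/4
S(5/4) = -43/256

Δ: Δ0=-4, Δ1=-5
row 1: diag=4, rhs=-6; c'=1/4, d'=-3/2
back: M1=-3/2
M: M0=0, M1=-3/2, M2=0
seg 0: a=5, c=M0/2=0, d=(M1−M0)/(6·1)=-1/4, b=Δ0−h0·(2M0+M1)/6=-15/4
seg 1: a=1, c=M1/2=-3/4, d=(M2−M1)/(6·1)=1/4, b=Δ1−h1·(2M1+M2)/6=-9/2
t_q=5/4 → seg 1, τ=1/4; S=1+-9/2·τ+-3/4·τ²+1/4·τ³=-43/256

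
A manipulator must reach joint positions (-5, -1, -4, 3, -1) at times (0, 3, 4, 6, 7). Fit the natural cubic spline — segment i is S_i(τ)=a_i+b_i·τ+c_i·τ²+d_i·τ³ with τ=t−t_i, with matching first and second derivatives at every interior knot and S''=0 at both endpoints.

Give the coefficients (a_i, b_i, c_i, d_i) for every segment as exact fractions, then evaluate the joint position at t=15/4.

Δ: Δ0=4/3, Δ1=-3, Δ2=7/2, Δ3=-4
row 1: diag=8, rhs=-26; c'=1/8, d'=-13/4
row 2: denom=6−1·1/8=47/8; d'=(39−1·-13/4)/(47/8)=338/47
row 3: denom=6−2·16/47=250/47; d'=(-45−2·338/47)/(250/47)=-2791/250
back: M3=-2791/250
back: M2=338/47−16/47·-2791/250=1374/125
back: M1=-13/4−1/8·1374/125=-578/125
M: M0=0, M1=-578/125, M2=1374/125, M3=-2791/250, M4=0
seg 0: a=-5, c=M0/2=0, d=(M1−M0)/(6·3)=-289/1125, b=Δ0−h0·(2M0+M1)/6=1367/375
seg 1: a=-1, c=M1/2=-289/125, d=(M2−M1)/(6·1)=976/375, b=Δ1−h1·(2M1+M2)/6=-1234/375
seg 2: a=-4, c=M2/2=687/125, d=(M3−M2)/(6·2)=-5539/3000, b=Δ2−h2·(2M2+M3)/6=-8/75
seg 3: a=3, c=M3/2=-2791/500, d=(M4−M3)/(6·1)=2791/1500, b=Δ3−h3·(2M3+M4)/6=-209/750
t_q=15/4 → seg 1, τ=3/4; S=-1+-1234/375·τ+-289/125·τ²+976/375·τ³=-7341/2000

  seg 0: a=-5 b=1367/375 c=0 d=-289/1125
  seg 1: a=-1 b=-1234/375 c=-289/125 d=976/375
  seg 2: a=-4 b=-8/75 c=687/125 d=-5539/3000
  seg 3: a=3 b=-209/750 c=-2791/500 d=2791/1500
S(15/4) = -7341/2000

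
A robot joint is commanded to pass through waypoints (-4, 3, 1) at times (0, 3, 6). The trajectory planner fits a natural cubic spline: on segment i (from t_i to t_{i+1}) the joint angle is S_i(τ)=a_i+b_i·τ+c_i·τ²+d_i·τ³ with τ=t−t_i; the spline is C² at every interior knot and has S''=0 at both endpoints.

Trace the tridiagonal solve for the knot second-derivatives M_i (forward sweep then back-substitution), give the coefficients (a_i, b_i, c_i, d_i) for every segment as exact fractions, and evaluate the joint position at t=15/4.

Δ: Δ0=7/3, Δ1=-2/3
row 1: diag=12, rhs=-18; c'=1/4, d'=-3/2
back: M1=-3/2
M: M0=0, M1=-3/2, M2=0
seg 0: a=-4, c=M0/2=0, d=(M1−M0)/(6·3)=-1/12, b=Δ0−h0·(2M0+M1)/6=37/12
seg 1: a=3, c=M1/2=-3/4, d=(M2−M1)/(6·3)=1/12, b=Δ1−h1·(2M1+M2)/6=5/6
t_q=15/4 → seg 1, τ=3/4; S=3+5/6·τ+-3/4·τ²+1/12·τ³=829/256

  seg 0: a=-4 b=37/12 c=0 d=-1/12
  seg 1: a=3 b=5/6 c=-3/4 d=1/12
S(15/4) = 829/256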